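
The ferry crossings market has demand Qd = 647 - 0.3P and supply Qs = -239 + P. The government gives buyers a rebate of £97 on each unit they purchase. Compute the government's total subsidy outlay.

Government cost = 586268/13

Pre-subsidy: 647 - 0.3P = -239 + P gives P* = 8860/13, Q* = 5753/13.
With the rebate, buyers effectively pay Pb = Ps − 97, where Ps is the price sellers receive.
Demand in terms of Ps becomes Qd = 647 − 0.3(Ps − 97) = 676.1 - 0.3Ps. Setting this equal to supply: 676.1 - 0.3Ps = -239 + Ps, so Ps = 9151/13.
Buyers pay Pb = 9151/13 − 97 = 7890/13; Q' = -239 + 1·(9151/13) = 6044/13.
Government outlay = subsidy × quantity = 97 × 6044/13 = 586268/13.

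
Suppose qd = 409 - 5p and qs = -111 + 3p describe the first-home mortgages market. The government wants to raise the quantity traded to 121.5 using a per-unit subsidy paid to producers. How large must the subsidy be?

Required subsidy s = 20 per unit

At q = 121.5, invert demand for the buyer price: pb = (409 − 121.5)/5 = 57.5; invert supply for the seller price: ps = (121.5 − (-111))/3 = 77.5.
The subsidy must fill the gap: s = ps − pb = 77.5 − 57.5 = 20.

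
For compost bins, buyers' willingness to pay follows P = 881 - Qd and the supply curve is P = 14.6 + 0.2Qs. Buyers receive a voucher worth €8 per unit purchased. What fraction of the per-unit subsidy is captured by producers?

Producer share = 1/6

Pre-subsidy: 881 - Q = 14.6 + 0.2Q gives Q* = 722 and P* = 159.
With the rebate, buyers effectively pay Pb = Ps − 8, where Ps is the price sellers receive.
On the curves, Pb = 881 - Q and Ps = 14.6 + 0.2Q; the wedge Ps − Pb = 8 gives 14.6 + 0.2Q − (881 - Q) = 8, so Q' = 2186/3.
Then Pb = 881 − 1·(2186/3) = 457/3 and Ps = 14.6 + 0.2·(2186/3) = 481/3.
Buyers' price falls by P* − Pb = 159 − 457/3 = 20/3; sellers' price rises by Ps − P* = 481/3 − 159 = 4/3.
So producers capture (4/3)/8 = 1/6 of each unit of subsidy.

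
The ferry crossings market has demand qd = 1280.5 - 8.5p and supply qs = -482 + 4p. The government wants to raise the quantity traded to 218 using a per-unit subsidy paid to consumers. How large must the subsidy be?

At q = 218, invert demand for the buyer price: pb = (1280.5 − 218)/8.5 = 125; invert supply for the seller price: ps = (218 − (-482))/4 = 175.
The subsidy must fill the gap: s = ps − pb = 175 − 125 = 50.

Required subsidy s = 50 per unit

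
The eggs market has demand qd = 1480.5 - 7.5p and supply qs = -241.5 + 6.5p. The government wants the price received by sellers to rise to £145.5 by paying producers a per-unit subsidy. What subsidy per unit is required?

At a seller price of 145.5, quantity supplied is -241.5 + 6.5·145.5 = 704.25.
Buyers absorb 704.25 only when they pay pb with 1480.5 − 7.5·pb = 704.25, i.e. pb = 103.5.
s = ps − pb = 145.5 − 103.5 = 42.

Required subsidy s = £42 per unit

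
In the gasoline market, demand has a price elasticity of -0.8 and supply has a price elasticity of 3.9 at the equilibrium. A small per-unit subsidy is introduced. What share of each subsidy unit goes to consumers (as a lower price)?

For a small subsidy around the equilibrium, the benefit split depends on the relative slopes, which at a point are proportional to the elasticities.
Buyer share = εs/(εs + |εd|) = 3.9/(3.9 + 0.8) = 39/47; seller share = |εd|/(εs + |εd|) = 8/47.

Consumer share = 39/47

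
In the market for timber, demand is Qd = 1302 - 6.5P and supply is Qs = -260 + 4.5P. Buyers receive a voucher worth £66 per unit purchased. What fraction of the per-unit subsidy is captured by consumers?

Pre-subsidy: 1302 - 6.5P = -260 + 4.5P gives P* = 142, Q* = 379.
With the rebate, buyers effectively pay Pb = Ps − 66, where Ps is the price sellers receive.
Demand in terms of Ps becomes Qd = 1302 − 6.5(Ps − 66) = 1731 - 6.5Ps. Setting this equal to supply: 1731 - 6.5Ps = -260 + 4.5Ps, so Ps = 181.
Buyers pay Pb = 181 − 66 = 115; Q' = -260 + 4.5·181 = 554.5.
Buyers' price falls by P* − Pb = 142 − 115 = 27; sellers' price rises by Ps − P* = 181 − 142 = 39.
So consumers capture 27/66 = 9/22 of each unit of subsidy.

Consumer share = 9/22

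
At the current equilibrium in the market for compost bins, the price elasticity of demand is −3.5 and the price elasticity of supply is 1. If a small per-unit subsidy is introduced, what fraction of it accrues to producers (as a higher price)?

For a small subsidy around the equilibrium, the benefit split depends on the relative slopes, which at a point are proportional to the elasticities.
Buyer share = εs/(εs + |εd|) = 1/(1 + 3.5) = 2/9; seller share = |εd|/(εs + |εd|) = 7/9.
So producers capture 7/9 of the subsidy.

Producer share = 7/9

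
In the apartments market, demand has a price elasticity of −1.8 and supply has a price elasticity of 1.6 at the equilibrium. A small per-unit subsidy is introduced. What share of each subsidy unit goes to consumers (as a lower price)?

For a small subsidy around the equilibrium, the benefit split depends on the relative slopes, which at a point are proportional to the elasticities.
Buyer share = εs/(εs + |εd|) = 1.6/(1.6 + 1.8) = 8/17; seller share = |εd|/(εs + |εd|) = 9/17.

Consumer share = 8/17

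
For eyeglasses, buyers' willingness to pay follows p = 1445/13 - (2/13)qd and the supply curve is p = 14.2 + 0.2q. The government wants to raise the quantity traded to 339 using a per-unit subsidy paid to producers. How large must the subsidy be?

At q = 339, from the demand curve buyers pay pb = 1445/13 − (2/13)·339 = 59; from the supply curve sellers need ps = 14.2 + 0.2·339 = 82.
The subsidy must fill the gap: s = ps − pb = 82 − 59 = 23.

Required subsidy s = 23 per unit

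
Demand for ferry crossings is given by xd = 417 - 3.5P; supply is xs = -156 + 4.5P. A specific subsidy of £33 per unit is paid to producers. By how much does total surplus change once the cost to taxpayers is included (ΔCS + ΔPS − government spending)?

Pre-subsidy: 417 - 3.5P = -156 + 4.5P gives P* = 71.625, x* = 166.3125.
With the subsidy, sellers receive Ps = Pb + 33 for each unit, where Pb is the price buyers pay.
Supply in terms of Pb becomes xs = -156 + 4.5(Pb + 33) = -7.5 + 4.5Pb. Setting this equal to demand: 417 - 3.5Pb = -7.5 + 4.5Pb, so Pb = 53.0625.
Sellers receive Ps = 53.0625 + 33 = 86.0625; x' = 417 − 3.5·53.0625 = 231.28125.
ΔCS = ½(166.3125 + 231.28125)(71.625 − 53.0625) = 3690.1669921875; ΔPS = ½(166.3125 + 231.28125)(86.0625 − 71.625) = 2870.1298828125.
Government spending = 33 × 231.28125 = 7632.28125.
Net change = 3690.1669921875 + 2870.1298828125 − 7632.28125 = -1071.984375. The loss equals the DWL triangle ½·33·64.96875.

Net change in total surplus = -£1071.984375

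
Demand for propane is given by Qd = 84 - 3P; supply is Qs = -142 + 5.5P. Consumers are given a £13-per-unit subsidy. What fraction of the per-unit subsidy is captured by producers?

Pre-subsidy: 84 - 3P = -142 + 5.5P gives P* = 452/17, Q* = 72/17.
With the rebate, buyers effectively pay Pb = Ps − 13, where Ps is the price sellers receive.
Demand in terms of Ps becomes Qd = 84 − 3(Ps − 13) = 123 - 3Ps. Setting this equal to supply: 123 - 3Ps = -142 + 5.5Ps, so Ps = 530/17.
Buyers pay Pb = 530/17 − 13 = 309/17; Q' = -142 + 5.5·(530/17) = 501/17.
Buyers' price falls by P* − Pb = 452/17 − 309/17 = 143/17; sellers' price rises by Ps − P* = 530/17 − 452/17 = 78/17.
So producers capture (78/17)/13 = 6/17 of each unit of subsidy.

Producer share = 6/17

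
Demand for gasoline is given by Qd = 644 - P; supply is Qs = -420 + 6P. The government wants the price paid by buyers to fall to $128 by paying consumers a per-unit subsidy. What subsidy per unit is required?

Required subsidy s = $28 per unit

At a buyer price of 128, quantity demanded is 644 − 1·128 = 516.
Sellers supply 516 only when they receive Ps with -420 + 6·Ps = 516, i.e. Ps = 156.
s = Ps − Pb = 156 − 128 = 28.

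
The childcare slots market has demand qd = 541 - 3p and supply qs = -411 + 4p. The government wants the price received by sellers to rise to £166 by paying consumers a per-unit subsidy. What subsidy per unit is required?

Required subsidy s = £70 per unit

At a seller price of 166, quantity supplied is -411 + 4·166 = 253.
Buyers absorb 253 only when they pay pb with 541 − 3·pb = 253, i.e. pb = 96.
s = ps − pb = 166 − 96 = 70.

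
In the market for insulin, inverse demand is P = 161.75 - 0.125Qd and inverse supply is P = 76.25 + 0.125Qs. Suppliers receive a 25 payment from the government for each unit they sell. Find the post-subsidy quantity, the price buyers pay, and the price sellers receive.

Q' = 442; buyers pay 106.5; sellers receive 131.5

Pre-subsidy: 161.75 - 0.125Q = 76.25 + 0.125Q gives Q* = 342 and P* = 119.
With the subsidy, sellers receive Ps = Pb + 25 for each unit, where Pb is the price buyers pay.
On the curves, Pb = 161.75 - 0.125Q and Ps = 76.25 + 0.125Q; the wedge Ps − Pb = 25 gives 76.25 + 0.125Q − (161.75 - 0.125Q) = 25, so Q' = 442.
Then Pb = 161.75 − 0.125·442 = 106.5 and Ps = 76.25 + 0.125·442 = 131.5.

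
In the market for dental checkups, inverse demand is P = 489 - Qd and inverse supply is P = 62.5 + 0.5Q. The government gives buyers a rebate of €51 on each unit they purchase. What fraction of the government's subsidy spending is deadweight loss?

Pre-subsidy: 489 - Q = 62.5 + 0.5Q gives Q* = 853/3 and P* = 614/3.
With the rebate, buyers effectively pay Pb = Ps − 51, where Ps is the price sellers receive.
On the curves, Pb = 489 - Q and Ps = 62.5 + 0.5Q; the wedge Ps − Pb = 51 gives 62.5 + 0.5Q − (489 - Q) = 51, so Q' = 955/3.
Then Pb = 489 − 1·(955/3) = 512/3 and Ps = 62.5 + 0.5·(955/3) = 665/3.
ΔCS = ½(853/3 + 955/3)(614/3 − 512/3) = 30736/3; ΔPS = ½(853/3 + 955/3)(665/3 − 614/3) = 15368/3.
Government spending = 51 × 955/3 = 16235.
DWL = ½ × 51 × (955/3 − 853/3) = 867; fraction = 867 / 16235 = 51/955.

DWL / government spending = 51/955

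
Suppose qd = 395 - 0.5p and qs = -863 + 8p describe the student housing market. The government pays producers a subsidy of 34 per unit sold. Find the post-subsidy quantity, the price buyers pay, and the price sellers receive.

q' = 337; buyers pay 116; sellers receive 150

Pre-subsidy: 395 - 0.5p = -863 + 8p gives p* = 148, q* = 321.
With the subsidy, sellers receive ps = pb + 34 for each unit, where pb is the price buyers pay.
Supply in terms of pb becomes qs = -863 + 8(pb + 34) = -591 + 8pb. Setting this equal to demand: 395 - 0.5pb = -591 + 8pb, so pb = 116.
Sellers receive ps = 116 + 34 = 150; q' = 395 − 0.5·116 = 337.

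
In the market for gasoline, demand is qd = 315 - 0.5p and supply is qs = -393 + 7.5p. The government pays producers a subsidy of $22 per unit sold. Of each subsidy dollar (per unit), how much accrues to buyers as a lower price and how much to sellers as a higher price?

Buyers gain $20.625 per unit; sellers gain $1.375 per unit

Pre-subsidy: 315 - 0.5p = -393 + 7.5p gives p* = 88.5, q* = 270.75.
With the subsidy, sellers receive ps = pb + 22 for each unit, where pb is the price buyers pay.
Supply in terms of pb becomes qs = -393 + 7.5(pb + 22) = -228 + 7.5pb. Setting this equal to demand: 315 - 0.5pb = -228 + 7.5pb, so pb = 67.875.
Sellers receive ps = 67.875 + 22 = 89.875; q' = 315 − 0.5·67.875 = 281.0625.
Buyers' price falls by p* − pb = 88.5 − 67.875 = 20.625; sellers' price rises by ps − p* = 89.875 − 88.5 = 1.375.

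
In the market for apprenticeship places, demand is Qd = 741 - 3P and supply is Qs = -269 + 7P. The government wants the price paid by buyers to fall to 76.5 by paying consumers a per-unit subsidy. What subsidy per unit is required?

At a buyer price of 76.5, quantity demanded is 741 − 3·76.5 = 511.5.
Sellers supply 511.5 only when they receive Ps with -269 + 7·Ps = 511.5, i.e. Ps = 111.5.
s = Ps − Pb = 111.5 − 76.5 = 35.

Required subsidy s = 35 per unit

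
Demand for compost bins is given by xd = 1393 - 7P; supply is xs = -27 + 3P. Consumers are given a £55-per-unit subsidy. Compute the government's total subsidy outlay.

Government cost = £28297.5

Pre-subsidy: 1393 - 7P = -27 + 3P gives P* = 142, x* = 399.
With the rebate, buyers effectively pay Pb = Ps − 55, where Ps is the price sellers receive.
Demand in terms of Ps becomes xd = 1393 − 7(Ps − 55) = 1778 - 7Ps. Setting this equal to supply: 1778 - 7Ps = -27 + 3Ps, so Ps = 180.5.
Buyers pay Pb = 180.5 − 55 = 125.5; x' = -27 + 3·180.5 = 514.5.
Government outlay = subsidy × quantity = 55 × 514.5 = 28297.5.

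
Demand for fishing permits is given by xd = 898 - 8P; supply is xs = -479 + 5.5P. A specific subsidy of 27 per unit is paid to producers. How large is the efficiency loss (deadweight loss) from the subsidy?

Deadweight loss = 1188

Pre-subsidy: 898 - 8P = -479 + 5.5P gives P* = 102, x* = 82.
With the subsidy, sellers receive Ps = Pb + 27 for each unit, where Pb is the price buyers pay.
Supply in terms of Pb becomes xs = -479 + 5.5(Pb + 27) = -330.5 + 5.5Pb. Setting this equal to demand: 898 - 8Pb = -330.5 + 5.5Pb, so Pb = 91.
Sellers receive Ps = 91 + 27 = 118; x' = 898 − 8·91 = 170.
The subsidy expands output by 170 − 82 = 88 past the efficient level; on those units the gap between marginal cost and willingness to pay runs from 0 up to 27.
DWL = ½ × 27 × 88 = 1188.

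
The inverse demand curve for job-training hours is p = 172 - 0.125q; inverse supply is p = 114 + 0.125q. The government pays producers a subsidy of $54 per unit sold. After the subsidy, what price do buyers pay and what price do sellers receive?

Pre-subsidy: 172 - 0.125q = 114 + 0.125q gives q* = 232 and p* = 143.
With the subsidy, sellers receive ps = pb + 54 for each unit, where pb is the price buyers pay.
On the curves, pb = 172 - 0.125q and ps = 114 + 0.125q; the wedge ps − pb = 54 gives 114 + 0.125q − (172 - 0.125q) = 54, so q' = 448.
Then pb = 172 − 0.125·448 = 116 and ps = 114 + 0.125·448 = 170.

Buyers pay $116; sellers receive $170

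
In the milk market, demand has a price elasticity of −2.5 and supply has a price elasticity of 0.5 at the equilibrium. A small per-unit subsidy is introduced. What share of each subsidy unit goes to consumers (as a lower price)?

For a small subsidy around the equilibrium, the benefit split depends on the relative slopes, which at a point are proportional to the elasticities.
Buyer share = εs/(εs + |εd|) = 0.5/(0.5 + 2.5) = 1/6; seller share = |εd|/(εs + |εd|) = 5/6.

Consumer share = 1/6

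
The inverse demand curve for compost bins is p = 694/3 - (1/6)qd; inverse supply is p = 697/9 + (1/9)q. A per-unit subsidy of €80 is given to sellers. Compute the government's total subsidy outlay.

Pre-subsidy: 694/3 - (1/6)q = 697/9 + (1/9)q gives q* = 554 and p* = 139.
With the subsidy, sellers receive ps = pb + 80 for each unit, where pb is the price buyers pay.
On the curves, pb = 694/3 - (1/6)q and ps = 697/9 + (1/9)q; the wedge ps − pb = 80 gives 697/9 + (1/9)q − (694/3 - (1/6)q) = 80, so q' = 842.
Then pb = 694/3 − (1/6)·842 = 91 and ps = 697/9 + (1/9)·842 = 171.
Government outlay = subsidy × quantity = 80 × 842 = 67360.

Government cost = €67360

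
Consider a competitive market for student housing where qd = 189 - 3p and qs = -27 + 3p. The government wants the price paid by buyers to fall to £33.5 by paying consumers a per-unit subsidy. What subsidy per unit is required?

Required subsidy s = £5 per unit

At a buyer price of 33.5, quantity demanded is 189 − 3·33.5 = 88.5.
Sellers supply 88.5 only when they receive ps with -27 + 3·ps = 88.5, i.e. ps = 38.5.
s = ps − pb = 38.5 − 33.5 = 5.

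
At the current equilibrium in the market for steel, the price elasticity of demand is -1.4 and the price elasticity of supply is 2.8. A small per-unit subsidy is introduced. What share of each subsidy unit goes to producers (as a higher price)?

Producer share = 1/3

For a small subsidy around the equilibrium, the benefit split depends on the relative slopes, which at a point are proportional to the elasticities.
Buyer share = εs/(εs + |εd|) = 2.8/(2.8 + 1.4) = 2/3; seller share = |εd|/(εs + |εd|) = 1/3.
So producers capture 1/3 of the subsidy.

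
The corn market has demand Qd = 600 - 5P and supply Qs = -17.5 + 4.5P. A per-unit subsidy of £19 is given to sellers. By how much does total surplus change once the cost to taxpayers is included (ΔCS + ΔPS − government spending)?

Pre-subsidy: 600 - 5P = -17.5 + 4.5P gives P* = 65, Q* = 275.
With the subsidy, sellers receive Ps = Pb + 19 for each unit, where Pb is the price buyers pay.
Supply in terms of Pb becomes Qs = -17.5 + 4.5(Pb + 19) = 68 + 4.5Pb. Setting this equal to demand: 600 - 5Pb = 68 + 4.5Pb, so Pb = 56.
Sellers receive Ps = 56 + 19 = 75; Q' = 600 − 5·56 = 320.
ΔCS = ½(275 + 320)(65 − 56) = 2677.5; ΔPS = ½(275 + 320)(75 − 65) = 2975.
Government spending = 19 × 320 = 6080.
Net change = 2677.5 + 2975 − 6080 = -427.5. The loss equals the DWL triangle ½·19·45.

Net change in total surplus = -£427.5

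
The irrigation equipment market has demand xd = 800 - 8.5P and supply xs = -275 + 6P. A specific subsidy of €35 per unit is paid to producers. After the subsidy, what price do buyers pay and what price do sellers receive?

Buyers pay 1730/29; sellers receive 2745/29

Pre-subsidy: 800 - 8.5P = -275 + 6P gives P* = 2150/29, x* = 4925/29.
With the subsidy, sellers receive Ps = Pb + 35 for each unit, where Pb is the price buyers pay.
Supply in terms of Pb becomes xs = -275 + 6(Pb + 35) = -65 + 6Pb. Setting this equal to demand: 800 - 8.5Pb = -65 + 6Pb, so Pb = 1730/29.
Sellers receive Ps = 1730/29 + 35 = 2745/29; x' = 800 − 8.5·(1730/29) = 8495/29.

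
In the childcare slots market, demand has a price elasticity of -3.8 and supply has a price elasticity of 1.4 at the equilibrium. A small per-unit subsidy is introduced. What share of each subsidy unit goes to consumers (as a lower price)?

Consumer share = 7/26

For a small subsidy around the equilibrium, the benefit split depends on the relative slopes, which at a point are proportional to the elasticities.
Buyer share = εs/(εs + |εd|) = 1.4/(1.4 + 3.8) = 7/26; seller share = |εd|/(εs + |εd|) = 19/26.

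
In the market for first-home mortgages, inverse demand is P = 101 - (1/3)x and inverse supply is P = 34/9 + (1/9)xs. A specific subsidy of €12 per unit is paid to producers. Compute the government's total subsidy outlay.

Government cost = €2949

Pre-subsidy: 101 - (1/3)x = 34/9 + (1/9)x gives x* = 218.75 and P* = 337/12.
With the subsidy, sellers receive Ps = Pb + 12 for each unit, where Pb is the price buyers pay.
On the curves, Pb = 101 - (1/3)x and Ps = 34/9 + (1/9)x; the wedge Ps − Pb = 12 gives 34/9 + (1/9)x − (101 - (1/3)x) = 12, so x' = 245.75.
Then Pb = 101 − (1/3)·245.75 = 229/12 and Ps = 34/9 + (1/9)·245.75 = 373/12.
Government outlay = subsidy × quantity = 12 × 245.75 = 2949.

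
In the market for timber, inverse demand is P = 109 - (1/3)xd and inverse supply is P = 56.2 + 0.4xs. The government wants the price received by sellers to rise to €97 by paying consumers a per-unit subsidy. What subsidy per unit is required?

At a seller price of 97, quantity supplied is -140.5 + 2.5·97 = 102.
Buyers absorb 102 only when they pay Pb = 109 − (1/3)·102 = 75.
s = Ps − Pb = 97 − 75 = 22.

Required subsidy s = €22 per unit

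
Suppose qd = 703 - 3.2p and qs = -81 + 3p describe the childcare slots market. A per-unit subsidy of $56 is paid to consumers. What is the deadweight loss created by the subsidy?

Pre-subsidy: 703 - 3.2p = -81 + 3p gives p* = 3920/31, q* = 9249/31.
With the rebate, buyers effectively pay pb = ps − 56, where ps is the price sellers receive.
Demand in terms of ps becomes qd = 703 − 3.2(ps − 56) = 882.2 - 3.2ps. Setting this equal to supply: 882.2 - 3.2ps = -81 + 3ps, so ps = 4816/31.
Buyers pay pb = 4816/31 − 56 = 3080/31; q' = -81 + 3·(4816/31) = 11937/31.
The subsidy expands output by 11937/31 − 9249/31 = 2688/31 past the efficient level; on those units the gap between marginal cost and willingness to pay runs from 0 up to 56.
DWL = ½ × 56 × 2688/31 = 75264/31.

Deadweight loss = 75264/31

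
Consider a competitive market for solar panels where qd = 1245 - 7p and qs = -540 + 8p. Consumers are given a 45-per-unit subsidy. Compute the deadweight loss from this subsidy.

Pre-subsidy: 1245 - 7p = -540 + 8p gives p* = 119, q* = 412.
With the rebate, buyers effectively pay pb = ps − 45, where ps is the price sellers receive.
Demand in terms of ps becomes qd = 1245 − 7(ps − 45) = 1560 - 7ps. Setting this equal to supply: 1560 - 7ps = -540 + 8ps, so ps = 140.
Buyers pay pb = 140 − 45 = 95; q' = -540 + 8·140 = 580.
The subsidy expands output by 580 − 412 = 168 past the efficient level; on those units the gap between marginal cost and willingness to pay runs from 0 up to 45.
DWL = ½ × 45 × 168 = 3780.

Deadweight loss = 3780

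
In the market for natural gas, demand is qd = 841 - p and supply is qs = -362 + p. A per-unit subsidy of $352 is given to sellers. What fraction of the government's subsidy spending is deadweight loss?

Pre-subsidy: 841 - p = -362 + p gives p* = 601.5, q* = 239.5.
With the subsidy, sellers receive ps = pb + 352 for each unit, where pb is the price buyers pay.
Supply in terms of pb becomes qs = -362 + 1(pb + 352) = -10 + pb. Setting this equal to demand: 841 - pb = -10 + pb, so pb = 425.5.
Sellers receive ps = 425.5 + 352 = 777.5; q' = 841 − 1·425.5 = 415.5.
ΔCS = ½(239.5 + 415.5)(601.5 − 425.5) = 57640; ΔPS = ½(239.5 + 415.5)(777.5 − 601.5) = 57640.
Government spending = 352 × 415.5 = 146256.
DWL = ½ × 352 × (415.5 − 239.5) = 30976; fraction = 30976 / 146256 = 176/831.

DWL / government spending = 176/831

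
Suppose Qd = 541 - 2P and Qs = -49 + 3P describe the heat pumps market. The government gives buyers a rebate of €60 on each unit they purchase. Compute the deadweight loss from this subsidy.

Pre-subsidy: 541 - 2P = -49 + 3P gives P* = 118, Q* = 305.
With the rebate, buyers effectively pay Pb = Ps − 60, where Ps is the price sellers receive.
Demand in terms of Ps becomes Qd = 541 − 2(Ps − 60) = 661 - 2Ps. Setting this equal to supply: 661 - 2Ps = -49 + 3Ps, so Ps = 142.
Buyers pay Pb = 142 − 60 = 82; Q' = -49 + 3·142 = 377.
The subsidy expands output by 377 − 305 = 72 past the efficient level; on those units the gap between marginal cost and willingness to pay runs from 0 up to 60.
DWL = ½ × 60 × 72 = 2160.

Deadweight loss = €2160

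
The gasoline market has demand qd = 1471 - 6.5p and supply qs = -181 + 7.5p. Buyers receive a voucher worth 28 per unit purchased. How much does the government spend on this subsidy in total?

Government cost = 22442

Pre-subsidy: 1471 - 6.5p = -181 + 7.5p gives p* = 118, q* = 704.
With the rebate, buyers effectively pay pb = ps − 28, where ps is the price sellers receive.
Demand in terms of ps becomes qd = 1471 − 6.5(ps − 28) = 1653 - 6.5ps. Setting this equal to supply: 1653 - 6.5ps = -181 + 7.5ps, so ps = 131.
Buyers pay pb = 131 − 28 = 103; q' = -181 + 7.5·131 = 801.5.
Government outlay = subsidy × quantity = 28 × 801.5 = 22442.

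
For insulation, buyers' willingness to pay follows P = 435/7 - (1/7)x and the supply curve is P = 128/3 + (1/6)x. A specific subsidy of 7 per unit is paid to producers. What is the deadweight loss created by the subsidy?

Deadweight loss = 1029/13

Pre-subsidy: 435/7 - (1/7)x = 128/3 + (1/6)x gives x* = 818/13 and P* = 691/13.
With the subsidy, sellers receive Ps = Pb + 7 for each unit, where Pb is the price buyers pay.
On the curves, Pb = 435/7 - (1/7)x and Ps = 128/3 + (1/6)x; the wedge Ps − Pb = 7 gives 128/3 + (1/6)x − (435/7 - (1/7)x) = 7, so x' = 1112/13.
Then Pb = 435/7 − (1/7)·(1112/13) = 649/13 and Ps = 128/3 + (1/6)·(1112/13) = 740/13.
The subsidy expands output by 1112/13 − 818/13 = 294/13 past the efficient level; on those units the gap between marginal cost and willingness to pay runs from 0 up to 7.
DWL = ½ × 7 × 294/13 = 1029/13.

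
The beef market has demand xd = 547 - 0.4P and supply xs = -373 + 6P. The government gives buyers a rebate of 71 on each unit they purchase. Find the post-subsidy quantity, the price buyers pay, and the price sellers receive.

Pre-subsidy: 547 - 0.4P = -373 + 6P gives P* = 143.75, x* = 489.5.
With the rebate, buyers effectively pay Pb = Ps − 71, where Ps is the price sellers receive.
Demand in terms of Ps becomes xd = 547 − 0.4(Ps − 71) = 575.4 - 0.4Ps. Setting this equal to supply: 575.4 - 0.4Ps = -373 + 6Ps, so Ps = 148.1875.
Buyers pay Pb = 148.1875 − 71 = 77.1875; x' = -373 + 6·148.1875 = 516.125.

x' = 516.125; buyers pay 77.1875; sellers receive 148.1875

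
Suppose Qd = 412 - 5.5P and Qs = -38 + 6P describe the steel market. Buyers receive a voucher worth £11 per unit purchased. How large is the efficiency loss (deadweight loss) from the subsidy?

Pre-subsidy: 412 - 5.5P = -38 + 6P gives P* = 900/23, Q* = 4526/23.
With the rebate, buyers effectively pay Pb = Ps − 11, where Ps is the price sellers receive.
Demand in terms of Ps becomes Qd = 412 − 5.5(Ps − 11) = 472.5 - 5.5Ps. Setting this equal to supply: 472.5 - 5.5Ps = -38 + 6Ps, so Ps = 1021/23.
Buyers pay Pb = 1021/23 − 11 = 768/23; Q' = -38 + 6·(1021/23) = 5252/23.
The subsidy expands output by 5252/23 − 4526/23 = 726/23 past the efficient level; on those units the gap between marginal cost and willingness to pay runs from 0 up to 11.
DWL = ½ × 11 × 726/23 = 3993/23.

Deadweight loss = 3993/23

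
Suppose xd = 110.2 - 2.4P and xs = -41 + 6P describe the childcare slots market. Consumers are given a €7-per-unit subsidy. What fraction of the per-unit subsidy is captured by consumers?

Pre-subsidy: 110.2 - 2.4P = -41 + 6P gives P* = 18, x* = 67.
With the rebate, buyers effectively pay Pb = Ps − 7, where Ps is the price sellers receive.
Demand in terms of Ps becomes xd = 110.2 − 2.4(Ps − 7) = 127 - 2.4Ps. Setting this equal to supply: 127 - 2.4Ps = -41 + 6Ps, so Ps = 20.
Buyers pay Pb = 20 − 7 = 13; x' = -41 + 6·20 = 79.
Buyers' price falls by P* − Pb = 18 − 13 = 5; sellers' price rises by Ps − P* = 20 − 18 = 2.
So consumers capture 5/7 = 5/7 of each unit of subsidy.

Consumer share = 5/7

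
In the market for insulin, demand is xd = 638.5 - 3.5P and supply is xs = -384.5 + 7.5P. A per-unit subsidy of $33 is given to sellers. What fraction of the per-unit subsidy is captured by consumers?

Consumer share = 15/22

Pre-subsidy: 638.5 - 3.5P = -384.5 + 7.5P gives P* = 93, x* = 313.
With the subsidy, sellers receive Ps = Pb + 33 for each unit, where Pb is the price buyers pay.
Supply in terms of Pb becomes xs = -384.5 + 7.5(Pb + 33) = -137 + 7.5Pb. Setting this equal to demand: 638.5 - 3.5Pb = -137 + 7.5Pb, so Pb = 70.5.
Sellers receive Ps = 70.5 + 33 = 103.5; x' = 638.5 − 3.5·70.5 = 391.75.
Buyers' price falls by P* − Pb = 93 − 70.5 = 22.5; sellers' price rises by Ps − P* = 103.5 − 93 = 10.5.
So consumers capture 22.5/33 = 15/22 of each unit of subsidy.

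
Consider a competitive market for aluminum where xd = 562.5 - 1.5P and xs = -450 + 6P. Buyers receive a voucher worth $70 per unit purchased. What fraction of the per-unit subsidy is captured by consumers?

Pre-subsidy: 562.5 - 1.5P = -450 + 6P gives P* = 135, x* = 360.
With the rebate, buyers effectively pay Pb = Ps − 70, where Ps is the price sellers receive.
Demand in terms of Ps becomes xd = 562.5 − 1.5(Ps − 70) = 667.5 - 1.5Ps. Setting this equal to supply: 667.5 - 1.5Ps = -450 + 6Ps, so Ps = 149.
Buyers pay Pb = 149 − 70 = 79; x' = -450 + 6·149 = 444.
Buyers' price falls by P* − Pb = 135 − 79 = 56; sellers' price rises by Ps − P* = 149 − 135 = 14.
So consumers capture 56/70 = 0.8 of each unit of subsidy.

Consumer share = 0.8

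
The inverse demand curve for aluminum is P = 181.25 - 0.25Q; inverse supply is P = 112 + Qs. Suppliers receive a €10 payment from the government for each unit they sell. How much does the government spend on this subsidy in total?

Pre-subsidy: 181.25 - 0.25Q = 112 + Q gives Q* = 55.4 and P* = 167.4.
With the subsidy, sellers receive Ps = Pb + 10 for each unit, where Pb is the price buyers pay.
On the curves, Pb = 181.25 - 0.25Q and Ps = 112 + Q; the wedge Ps − Pb = 10 gives 112 + Q − (181.25 - 0.25Q) = 10, so Q' = 63.4.
Then Pb = 181.25 − 0.25·63.4 = 165.4 and Ps = 112 + 1·63.4 = 175.4.
Government outlay = subsidy × quantity = 10 × 63.4 = 634.

Government cost = €634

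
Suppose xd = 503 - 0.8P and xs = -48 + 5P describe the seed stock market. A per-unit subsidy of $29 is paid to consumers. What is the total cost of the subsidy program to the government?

Pre-subsidy: 503 - 0.8P = -48 + 5P gives P* = 95, x* = 427.
With the rebate, buyers effectively pay Pb = Ps − 29, where Ps is the price sellers receive.
Demand in terms of Ps becomes xd = 503 − 0.8(Ps − 29) = 526.2 - 0.8Ps. Setting this equal to supply: 526.2 - 0.8Ps = -48 + 5Ps, so Ps = 99.
Buyers pay Pb = 99 − 29 = 70; x' = -48 + 5·99 = 447.
Government outlay = subsidy × quantity = 29 × 447 = 12963.

Government cost = $12963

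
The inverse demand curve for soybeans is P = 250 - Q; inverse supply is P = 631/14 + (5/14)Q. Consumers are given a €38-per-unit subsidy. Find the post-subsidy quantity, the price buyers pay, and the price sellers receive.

Q' = 179; buyers pay €71; sellers receive €109

Pre-subsidy: 250 - Q = 631/14 + (5/14)Q gives Q* = 151 and P* = 99.
With the rebate, buyers effectively pay Pb = Ps − 38, where Ps is the price sellers receive.
On the curves, Pb = 250 - Q and Ps = 631/14 + (5/14)Q; the wedge Ps − Pb = 38 gives 631/14 + (5/14)Q − (250 - Q) = 38, so Q' = 179.
Then Pb = 250 − 1·179 = 71 and Ps = 631/14 + (5/14)·179 = 109.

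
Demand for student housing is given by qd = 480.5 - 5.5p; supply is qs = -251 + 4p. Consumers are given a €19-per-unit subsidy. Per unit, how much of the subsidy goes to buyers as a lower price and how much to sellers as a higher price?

Pre-subsidy: 480.5 - 5.5p = -251 + 4p gives p* = 77, q* = 57.
With the rebate, buyers effectively pay pb = ps − 19, where ps is the price sellers receive.
Demand in terms of ps becomes qd = 480.5 − 5.5(ps − 19) = 585 - 5.5ps. Setting this equal to supply: 585 - 5.5ps = -251 + 4ps, so ps = 88.
Buyers pay pb = 88 − 19 = 69; q' = -251 + 4·88 = 101.
Buyers' price falls by p* − pb = 77 − 69 = 8; sellers' price rises by ps − p* = 88 − 77 = 11.

Buyers gain €8 per unit; sellers gain €11 per unit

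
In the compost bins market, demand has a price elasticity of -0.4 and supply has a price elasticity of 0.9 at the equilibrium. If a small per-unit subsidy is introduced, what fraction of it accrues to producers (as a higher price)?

Producer share = 4/13

For a small subsidy around the equilibrium, the benefit split depends on the relative slopes, which at a point are proportional to the elasticities.
Buyer share = εs/(εs + |εd|) = 0.9/(0.9 + 0.4) = 9/13; seller share = |εd|/(εs + |εd|) = 4/13.
So producers capture 4/13 of the subsidy.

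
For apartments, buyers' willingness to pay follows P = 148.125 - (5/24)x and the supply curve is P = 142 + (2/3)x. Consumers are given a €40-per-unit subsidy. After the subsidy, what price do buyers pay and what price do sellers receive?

Buyers pay 960/7; sellers receive 1240/7

Pre-subsidy: 148.125 - (5/24)x = 142 + (2/3)x gives x* = 7 and P* = 440/3.
With the rebate, buyers effectively pay Pb = Ps − 40, where Ps is the price sellers receive.
On the curves, Pb = 148.125 - (5/24)x and Ps = 142 + (2/3)x; the wedge Ps − Pb = 40 gives 142 + (2/3)x − (148.125 - (5/24)x) = 40, so x' = 369/7.
Then Pb = 148.125 − (5/24)·(369/7) = 960/7 and Ps = 142 + (2/3)·(369/7) = 1240/7.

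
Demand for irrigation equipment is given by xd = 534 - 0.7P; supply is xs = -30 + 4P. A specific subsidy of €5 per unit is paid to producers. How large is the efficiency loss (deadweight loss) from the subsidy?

Deadweight loss = 350/47

Pre-subsidy: 534 - 0.7P = -30 + 4P gives P* = 120, x* = 450.
With the subsidy, sellers receive Ps = Pb + 5 for each unit, where Pb is the price buyers pay.
Supply in terms of Pb becomes xs = -30 + 4(Pb + 5) = -10 + 4Pb. Setting this equal to demand: 534 - 0.7Pb = -10 + 4Pb, so Pb = 5440/47.
Sellers receive Ps = 5440/47 + 5 = 5675/47; x' = 534 − 0.7·(5440/47) = 21290/47.
The subsidy expands output by 21290/47 − 450 = 140/47 past the efficient level; on those units the gap between marginal cost and willingness to pay runs from 0 up to 5.
DWL = ½ × 5 × 140/47 = 350/47.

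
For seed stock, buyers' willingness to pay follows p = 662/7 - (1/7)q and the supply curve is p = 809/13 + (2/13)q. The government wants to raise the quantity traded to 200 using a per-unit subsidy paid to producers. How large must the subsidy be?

At q = 200, from the demand curve buyers pay pb = 662/7 − (1/7)·200 = 66; from the supply curve sellers need ps = 809/13 + (2/13)·200 = 93.
The subsidy must fill the gap: s = ps − pb = 93 − 66 = 27.

Required subsidy s = 27 per unit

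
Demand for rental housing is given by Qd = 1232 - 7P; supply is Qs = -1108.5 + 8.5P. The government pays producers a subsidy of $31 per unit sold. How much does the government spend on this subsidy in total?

Pre-subsidy: 1232 - 7P = -1108.5 + 8.5P gives P* = 151, Q* = 175.
With the subsidy, sellers receive Ps = Pb + 31 for each unit, where Pb is the price buyers pay.
Supply in terms of Pb becomes Qs = -1108.5 + 8.5(Pb + 31) = -845 + 8.5Pb. Setting this equal to demand: 1232 - 7Pb = -845 + 8.5Pb, so Pb = 134.
Sellers receive Ps = 134 + 31 = 165; Q' = 1232 − 7·134 = 294.
Government outlay = subsidy × quantity = 31 × 294 = 9114.

Government cost = $9114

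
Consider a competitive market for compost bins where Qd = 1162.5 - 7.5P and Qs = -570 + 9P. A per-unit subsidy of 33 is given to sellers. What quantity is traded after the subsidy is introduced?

Pre-subsidy: 1162.5 - 7.5P = -570 + 9P gives P* = 105, Q* = 375.
With the subsidy, sellers receive Ps = Pb + 33 for each unit, where Pb is the price buyers pay.
Supply in terms of Pb becomes Qs = -570 + 9(Pb + 33) = -273 + 9Pb. Setting this equal to demand: 1162.5 - 7.5Pb = -273 + 9Pb, so Pb = 87.
Sellers receive Ps = 87 + 33 = 120; Q' = 1162.5 − 7.5·87 = 510.

Q' = 510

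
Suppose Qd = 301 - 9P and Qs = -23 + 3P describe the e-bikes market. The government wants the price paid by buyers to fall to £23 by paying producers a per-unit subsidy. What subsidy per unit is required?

Required subsidy s = £16 per unit

At a buyer price of 23, quantity demanded is 301 − 9·23 = 94.
Sellers supply 94 only when they receive Ps with -23 + 3·Ps = 94, i.e. Ps = 39.
s = Ps − Pb = 39 − 23 = 16.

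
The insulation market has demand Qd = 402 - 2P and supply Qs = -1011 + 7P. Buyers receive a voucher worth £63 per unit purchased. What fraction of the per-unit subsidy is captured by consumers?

Pre-subsidy: 402 - 2P = -1011 + 7P gives P* = 157, Q* = 88.
With the rebate, buyers effectively pay Pb = Ps − 63, where Ps is the price sellers receive.
Demand in terms of Ps becomes Qd = 402 − 2(Ps − 63) = 528 - 2Ps. Setting this equal to supply: 528 - 2Ps = -1011 + 7Ps, so Ps = 171.
Buyers pay Pb = 171 − 63 = 108; Q' = -1011 + 7·171 = 186.
Buyers' price falls by P* − Pb = 157 − 108 = 49; sellers' price rises by Ps − P* = 171 − 157 = 14.
So consumers capture 49/63 = 7/9 of each unit of subsidy.

Consumer share = 7/9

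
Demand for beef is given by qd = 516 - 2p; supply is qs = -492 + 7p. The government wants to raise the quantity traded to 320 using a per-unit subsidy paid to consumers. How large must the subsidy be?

Required subsidy s = 18 per unit

At q = 320, invert demand for the buyer price: pb = (516 − 320)/2 = 98; invert supply for the seller price: ps = (320 − (-492))/7 = 116.
The subsidy must fill the gap: s = ps − pb = 116 − 98 = 18.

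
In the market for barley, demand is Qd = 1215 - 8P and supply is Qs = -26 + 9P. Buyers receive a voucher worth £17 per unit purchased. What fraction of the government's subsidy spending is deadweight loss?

Pre-subsidy: 1215 - 8P = -26 + 9P gives P* = 73, Q* = 631.
With the rebate, buyers effectively pay Pb = Ps − 17, where Ps is the price sellers receive.
Demand in terms of Ps becomes Qd = 1215 − 8(Ps − 17) = 1351 - 8Ps. Setting this equal to supply: 1351 - 8Ps = -26 + 9Ps, so Ps = 81.
Buyers pay Pb = 81 − 17 = 64; Q' = -26 + 9·81 = 703.
ΔCS = ½(631 + 703)(73 − 64) = 6003; ΔPS = ½(631 + 703)(81 − 73) = 5336.
Government spending = 17 × 703 = 11951.
DWL = ½ × 17 × (703 − 631) = 612; fraction = 612 / 11951 = 36/703.

DWL / government spending = 36/703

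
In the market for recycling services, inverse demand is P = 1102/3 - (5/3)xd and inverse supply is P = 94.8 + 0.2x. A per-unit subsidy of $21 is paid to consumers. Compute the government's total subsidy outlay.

Government cost = $3302.25

Pre-subsidy: 1102/3 - (5/3)x = 94.8 + 0.2x gives x* = 146 and P* = 124.
With the rebate, buyers effectively pay Pb = Ps − 21, where Ps is the price sellers receive.
On the curves, Pb = 1102/3 - (5/3)x and Ps = 94.8 + 0.2x; the wedge Ps − Pb = 21 gives 94.8 + 0.2x − (1102/3 - (5/3)x) = 21, so x' = 157.25.
Then Pb = 1102/3 − (5/3)·157.25 = 105.25 and Ps = 94.8 + 0.2·157.25 = 126.25.
Government outlay = subsidy × quantity = 21 × 157.25 = 3302.25.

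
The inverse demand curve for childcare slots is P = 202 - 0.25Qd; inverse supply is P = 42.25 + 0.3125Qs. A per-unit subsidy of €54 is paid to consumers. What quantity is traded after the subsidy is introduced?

Q' = 380

Pre-subsidy: 202 - 0.25Q = 42.25 + 0.3125Q gives Q* = 284 and P* = 131.
With the rebate, buyers effectively pay Pb = Ps − 54, where Ps is the price sellers receive.
On the curves, Pb = 202 - 0.25Q and Ps = 42.25 + 0.3125Q; the wedge Ps − Pb = 54 gives 42.25 + 0.3125Q − (202 - 0.25Q) = 54, so Q' = 380.
Then Pb = 202 − 0.25·380 = 107 and Ps = 42.25 + 0.3125·380 = 161.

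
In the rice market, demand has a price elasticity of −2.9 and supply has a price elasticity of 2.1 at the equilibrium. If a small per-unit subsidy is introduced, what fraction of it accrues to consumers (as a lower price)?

Consumer share = 0.42

For a small subsidy around the equilibrium, the benefit split depends on the relative slopes, which at a point are proportional to the elasticities.
Buyer share = εs/(εs + |εd|) = 2.1/(2.1 + 2.9) = 0.42; seller share = |εd|/(εs + |εd|) = 0.58.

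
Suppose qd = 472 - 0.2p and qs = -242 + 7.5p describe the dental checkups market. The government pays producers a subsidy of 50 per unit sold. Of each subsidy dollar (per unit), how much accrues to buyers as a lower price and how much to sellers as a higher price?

Pre-subsidy: 472 - 0.2p = -242 + 7.5p gives p* = 1020/11, q* = 4988/11.
With the subsidy, sellers receive ps = pb + 50 for each unit, where pb is the price buyers pay.
Supply in terms of pb becomes qs = -242 + 7.5(pb + 50) = 133 + 7.5pb. Setting this equal to demand: 472 - 0.2pb = 133 + 7.5pb, so pb = 3390/77.
Sellers receive ps = 3390/77 + 50 = 7240/77; q' = 472 − 0.2·(3390/77) = 35666/77.
Buyers' price falls by p* − pb = 1020/11 − 3390/77 = 3750/77; sellers' price rises by ps − p* = 7240/77 − 1020/11 = 100/77.

Buyers gain 3750/77 per unit; sellers gain 100/77 per unit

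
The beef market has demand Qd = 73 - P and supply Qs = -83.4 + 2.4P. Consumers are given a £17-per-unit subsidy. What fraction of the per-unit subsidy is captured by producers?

Pre-subsidy: 73 - P = -83.4 + 2.4P gives P* = 46, Q* = 27.
With the rebate, buyers effectively pay Pb = Ps − 17, where Ps is the price sellers receive.
Demand in terms of Ps becomes Qd = 73 − 1(Ps − 17) = 90 - Ps. Setting this equal to supply: 90 - Ps = -83.4 + 2.4Ps, so Ps = 51.
Buyers pay Pb = 51 − 17 = 34; Q' = -83.4 + 2.4·51 = 39.
Buyers' price falls by P* − Pb = 46 − 34 = 12; sellers' price rises by Ps − P* = 51 − 46 = 5.
So producers capture 5/17 = 5/17 of each unit of subsidy.

Producer share = 5/17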